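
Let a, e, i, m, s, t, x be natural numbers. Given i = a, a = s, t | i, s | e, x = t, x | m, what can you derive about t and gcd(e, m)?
t | gcd(e, m)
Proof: From i = a and a = s, i = s. Since t | i, t | s. Since s | e, t | e. From x = t and x | m, t | m. From t | e, t | gcd(e, m).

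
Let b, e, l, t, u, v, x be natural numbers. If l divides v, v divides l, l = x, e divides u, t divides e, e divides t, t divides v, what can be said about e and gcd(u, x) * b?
e divides gcd(u, x) * b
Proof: t divides e and e divides t, so t = e. v divides l and l divides v, hence v = l. Since l = x, v = x. Since t divides v, t divides x. Since t = e, e divides x. Since e divides u, e divides gcd(u, x). Then e divides gcd(u, x) * b.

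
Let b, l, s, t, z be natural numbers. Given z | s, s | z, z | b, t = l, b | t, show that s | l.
z | s and s | z, so z = s. t = l and b | t, therefore b | l. Because z | b, z | l. From z = s, s | l.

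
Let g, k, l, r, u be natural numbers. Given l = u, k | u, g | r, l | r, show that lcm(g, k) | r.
l = u and l | r, therefore u | r. Since k | u, k | r. From g | r, lcm(g, k) | r.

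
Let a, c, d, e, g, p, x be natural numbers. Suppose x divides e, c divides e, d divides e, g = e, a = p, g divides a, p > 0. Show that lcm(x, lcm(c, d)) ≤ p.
From c divides e and d divides e, lcm(c, d) divides e. Since x divides e, lcm(x, lcm(c, d)) divides e. From a = p and g divides a, g divides p. From g = e, e divides p. Since lcm(x, lcm(c, d)) divides e, lcm(x, lcm(c, d)) divides p. p > 0, so lcm(x, lcm(c, d)) ≤ p.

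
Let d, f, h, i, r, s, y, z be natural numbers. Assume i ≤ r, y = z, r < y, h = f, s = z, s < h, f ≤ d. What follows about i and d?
i < d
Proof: y = z and r < y, hence r < z. Because i ≤ r, i < z. Because s = z and s < h, z < h. h = f, so z < f. Since f ≤ d, z < d. i < z, so i < d.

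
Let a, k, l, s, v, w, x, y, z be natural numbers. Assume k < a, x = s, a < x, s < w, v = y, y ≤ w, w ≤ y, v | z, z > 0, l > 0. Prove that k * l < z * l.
x = s and a < x, thus a < s. s < w, so a < w. k < a, so k < w. y ≤ w and w ≤ y, hence y = w. Since v = y, v = w. Since v | z and z > 0, v ≤ z. Since v = w, w ≤ z. k < w, so k < z. Since l > 0, k * l < z * l.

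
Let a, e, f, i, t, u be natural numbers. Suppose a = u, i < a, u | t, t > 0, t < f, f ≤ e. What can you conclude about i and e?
i < e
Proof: Since a = u and i < a, i < u. Since u | t and t > 0, u ≤ t. t < f and f ≤ e, therefore t < e. Since u ≤ t, u < e. Since i < u, i < e.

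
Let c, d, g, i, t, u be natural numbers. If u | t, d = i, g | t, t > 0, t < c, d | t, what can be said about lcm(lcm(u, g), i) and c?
lcm(lcm(u, g), i) < c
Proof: From u | t and g | t, lcm(u, g) | t. d = i and d | t, therefore i | t. Because lcm(u, g) | t, lcm(lcm(u, g), i) | t. t > 0, so lcm(lcm(u, g), i) ≤ t. t < c, so lcm(lcm(u, g), i) < c.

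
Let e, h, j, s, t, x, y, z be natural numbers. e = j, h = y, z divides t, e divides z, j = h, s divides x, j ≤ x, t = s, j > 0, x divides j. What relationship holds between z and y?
z = y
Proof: x divides j and j > 0, therefore x ≤ j. j ≤ x, so x = j. Since t = s and z divides t, z divides s. s divides x, so z divides x. x = j, so z divides j. Because e = j and e divides z, j divides z. From z divides j, z = j. j = h, so z = h. Because h = y, z = y.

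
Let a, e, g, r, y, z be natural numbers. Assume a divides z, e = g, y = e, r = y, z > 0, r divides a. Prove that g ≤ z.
y = e and e = g, so y = g. Since r = y, r = g. Because r divides a and a divides z, r divides z. r = g, so g divides z. z > 0, so g ≤ z.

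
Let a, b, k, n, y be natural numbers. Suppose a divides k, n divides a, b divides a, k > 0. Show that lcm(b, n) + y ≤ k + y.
b divides a and n divides a, therefore lcm(b, n) divides a. a divides k, so lcm(b, n) divides k. k > 0, so lcm(b, n) ≤ k. Then lcm(b, n) + y ≤ k + y.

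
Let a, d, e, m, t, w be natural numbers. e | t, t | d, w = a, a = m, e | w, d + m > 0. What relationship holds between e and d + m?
e ≤ d + m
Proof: From e | t and t | d, e | d. w = a and a = m, hence w = m. e | w, so e | m. Since e | d, e | d + m. Since d + m > 0, e ≤ d + m.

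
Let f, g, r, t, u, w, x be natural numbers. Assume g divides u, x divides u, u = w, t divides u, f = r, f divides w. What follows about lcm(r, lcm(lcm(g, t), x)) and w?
lcm(r, lcm(lcm(g, t), x)) divides w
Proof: f = r and f divides w, thus r divides w. Since g divides u and t divides u, lcm(g, t) divides u. Since x divides u, lcm(lcm(g, t), x) divides u. Because u = w, lcm(lcm(g, t), x) divides w. Since r divides w, lcm(r, lcm(lcm(g, t), x)) divides w.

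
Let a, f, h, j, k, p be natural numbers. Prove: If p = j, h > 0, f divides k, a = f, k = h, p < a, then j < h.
p = j and p < a, hence j < a. a = f, so j < f. k = h and f divides k, thus f divides h. Since h > 0, f ≤ h. Since j < f, j < h.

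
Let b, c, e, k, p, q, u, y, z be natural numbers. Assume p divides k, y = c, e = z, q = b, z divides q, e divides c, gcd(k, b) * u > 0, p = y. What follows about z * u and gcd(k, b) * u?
z * u ≤ gcd(k, b) * u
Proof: Because e = z and e divides c, z divides c. Because p = y and y = c, p = c. p divides k, so c divides k. Since z divides c, z divides k. q = b and z divides q, thus z divides b. z divides k, so z divides gcd(k, b). Then z * u divides gcd(k, b) * u. gcd(k, b) * u > 0, so z * u ≤ gcd(k, b) * u.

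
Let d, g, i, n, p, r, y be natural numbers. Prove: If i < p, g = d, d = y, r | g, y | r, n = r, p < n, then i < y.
Because g = d and d = y, g = y. Since r | g, r | y. Since y | r, r = y. n = r and p < n, therefore p < r. Since r = y, p < y. Since i < p, i < y.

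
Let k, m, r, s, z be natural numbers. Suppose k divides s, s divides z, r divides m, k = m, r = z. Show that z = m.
From k divides s and s divides z, k divides z. From k = m, m divides z. Since r = z and r divides m, z divides m. Since m divides z, m = z. Then z = m.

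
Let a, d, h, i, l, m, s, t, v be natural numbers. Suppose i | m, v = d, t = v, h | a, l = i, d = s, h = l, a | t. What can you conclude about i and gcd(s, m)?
i | gcd(s, m)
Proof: Since t = v and v = d, t = d. From d = s, t = s. h = l and h | a, therefore l | a. Since l = i, i | a. a | t, so i | t. From t = s, i | s. Since i | m, i | gcd(s, m).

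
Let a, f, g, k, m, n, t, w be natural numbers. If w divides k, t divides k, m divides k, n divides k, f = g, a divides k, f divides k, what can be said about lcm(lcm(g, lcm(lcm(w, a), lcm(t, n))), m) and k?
lcm(lcm(g, lcm(lcm(w, a), lcm(t, n))), m) divides k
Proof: f = g and f divides k, hence g divides k. Since w divides k and a divides k, lcm(w, a) divides k. Since t divides k and n divides k, lcm(t, n) divides k. lcm(w, a) divides k, so lcm(lcm(w, a), lcm(t, n)) divides k. Since g divides k, lcm(g, lcm(lcm(w, a), lcm(t, n))) divides k. m divides k, so lcm(lcm(g, lcm(lcm(w, a), lcm(t, n))), m) divides k.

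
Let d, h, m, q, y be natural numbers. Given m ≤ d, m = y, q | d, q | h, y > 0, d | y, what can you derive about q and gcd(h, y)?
q | gcd(h, y)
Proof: d | y and y > 0, therefore d ≤ y. m = y and m ≤ d, thus y ≤ d. d ≤ y, so d = y. q | d, so q | y. Since q | h, q | gcd(h, y).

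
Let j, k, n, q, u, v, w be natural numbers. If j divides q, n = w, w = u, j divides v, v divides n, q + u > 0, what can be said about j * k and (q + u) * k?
j * k ≤ (q + u) * k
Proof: n = w and w = u, therefore n = u. From j divides v and v divides n, j divides n. Since n = u, j divides u. Since j divides q, j divides q + u. q + u > 0, so j ≤ q + u. By multiplying by a non-negative, j * k ≤ (q + u) * k.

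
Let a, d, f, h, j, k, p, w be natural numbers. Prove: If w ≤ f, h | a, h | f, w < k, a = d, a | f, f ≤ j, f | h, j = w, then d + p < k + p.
j = w and f ≤ j, therefore f ≤ w. Since w ≤ f, w = f. h | f and f | h, hence h = f. Since h | a, f | a. Since a | f, f = a. w = f, so w = a. a = d, so w = d. w < k, so d < k. Then d + p < k + p.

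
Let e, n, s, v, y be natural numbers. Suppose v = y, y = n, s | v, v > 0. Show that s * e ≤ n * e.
v = y and y = n, hence v = n. From s | v and v > 0, s ≤ v. v = n, so s ≤ n. Then s * e ≤ n * e.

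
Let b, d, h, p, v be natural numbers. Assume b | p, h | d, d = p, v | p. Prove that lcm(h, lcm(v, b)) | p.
Because d = p and h | d, h | p. Because v | p and b | p, lcm(v, b) | p. Since h | p, lcm(h, lcm(v, b)) | p.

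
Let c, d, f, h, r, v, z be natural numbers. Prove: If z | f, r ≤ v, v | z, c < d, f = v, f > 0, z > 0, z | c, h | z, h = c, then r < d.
v | z and z > 0, therefore v ≤ z. z | f and f > 0, thus z ≤ f. f = v, so z ≤ v. v ≤ z, so v = z. h = c and h | z, thus c | z. z | c, so z = c. v = z, so v = c. Since r ≤ v, r ≤ c. Because c < d, r < d.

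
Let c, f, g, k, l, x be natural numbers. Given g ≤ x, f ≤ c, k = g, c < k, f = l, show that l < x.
k = g and c < k, therefore c < g. Because f ≤ c, f < g. Since f = l, l < g. From g ≤ x, l < x.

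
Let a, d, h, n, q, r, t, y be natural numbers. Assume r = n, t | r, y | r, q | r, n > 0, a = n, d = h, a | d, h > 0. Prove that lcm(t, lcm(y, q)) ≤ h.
y | r and q | r, therefore lcm(y, q) | r. Since t | r, lcm(t, lcm(y, q)) | r. Since r = n, lcm(t, lcm(y, q)) | n. n > 0, so lcm(t, lcm(y, q)) ≤ n. d = h and a | d, therefore a | h. a = n, so n | h. h > 0, so n ≤ h. Because lcm(t, lcm(y, q)) ≤ n, lcm(t, lcm(y, q)) ≤ h.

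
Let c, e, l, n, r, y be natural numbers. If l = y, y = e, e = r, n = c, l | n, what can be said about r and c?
r | c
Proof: From l = y and y = e, l = e. Since e = r, l = r. n = c and l | n, therefore l | c. Since l = r, r | c.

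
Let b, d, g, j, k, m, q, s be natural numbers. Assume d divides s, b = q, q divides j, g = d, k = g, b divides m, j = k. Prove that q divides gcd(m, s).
b = q and b divides m, hence q divides m. Since k = g and g = d, k = d. From j = k and q divides j, q divides k. Since k = d, q divides d. d divides s, so q divides s. Since q divides m, q divides gcd(m, s).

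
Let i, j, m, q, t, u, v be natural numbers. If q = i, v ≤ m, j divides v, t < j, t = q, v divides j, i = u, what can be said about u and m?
u < m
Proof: q = i and i = u, so q = u. j divides v and v divides j, hence j = v. t < j, so t < v. t = q, so q < v. v ≤ m, so q < m. q = u, so u < m.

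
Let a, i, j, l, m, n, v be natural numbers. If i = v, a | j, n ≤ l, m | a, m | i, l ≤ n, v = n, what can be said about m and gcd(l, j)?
m | gcd(l, j)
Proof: n ≤ l and l ≤ n, hence n = l. Since i = v and v = n, i = n. Since m | i, m | n. Since n = l, m | l. m | a and a | j, therefore m | j. m | l, so m | gcd(l, j).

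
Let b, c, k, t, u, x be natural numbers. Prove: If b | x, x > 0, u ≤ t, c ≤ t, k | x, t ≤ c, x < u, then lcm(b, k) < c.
Because t ≤ c and c ≤ t, t = c. b | x and k | x, thus lcm(b, k) | x. x > 0, so lcm(b, k) ≤ x. x < u and u ≤ t, hence x < t. Because lcm(b, k) ≤ x, lcm(b, k) < t. Since t = c, lcm(b, k) < c.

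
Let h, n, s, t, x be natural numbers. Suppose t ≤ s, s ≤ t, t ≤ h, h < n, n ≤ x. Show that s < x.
From t ≤ s and s ≤ t, t = s. t ≤ h and h < n, therefore t < n. Since t = s, s < n. n ≤ x, so s < x.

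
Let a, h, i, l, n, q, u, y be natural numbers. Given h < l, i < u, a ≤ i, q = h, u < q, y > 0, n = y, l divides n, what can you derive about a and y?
a < y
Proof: q = h and u < q, therefore u < h. i < u, so i < h. h < l, so i < l. a ≤ i, so a < l. n = y and l divides n, therefore l divides y. Since y > 0, l ≤ y. a < l, so a < y.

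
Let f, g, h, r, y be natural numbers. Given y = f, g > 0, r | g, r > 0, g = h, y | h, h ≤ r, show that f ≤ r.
r | g and g > 0, hence r ≤ g. Since g = h, r ≤ h. Since h ≤ r, h = r. y = f and y | h, therefore f | h. Since h = r, f | r. r > 0, so f ≤ r.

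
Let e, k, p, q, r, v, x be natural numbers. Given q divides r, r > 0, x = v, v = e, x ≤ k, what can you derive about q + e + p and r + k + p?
q + e + p ≤ r + k + p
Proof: From q divides r and r > 0, q ≤ r. From x = v and v = e, x = e. x ≤ k, so e ≤ k. Then e + p ≤ k + p. q ≤ r, so q + e + p ≤ r + k + p.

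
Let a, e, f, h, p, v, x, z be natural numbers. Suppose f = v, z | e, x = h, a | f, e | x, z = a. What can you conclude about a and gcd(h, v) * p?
a | gcd(h, v) * p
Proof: Since z | e and e | x, z | x. Since z = a, a | x. From x = h, a | h. f = v and a | f, therefore a | v. Since a | h, a | gcd(h, v). Then a | gcd(h, v) * p.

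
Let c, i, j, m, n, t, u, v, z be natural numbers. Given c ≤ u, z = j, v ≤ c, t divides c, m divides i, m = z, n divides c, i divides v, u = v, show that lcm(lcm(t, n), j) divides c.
t divides c and n divides c, thus lcm(t, n) divides c. Since u = v and c ≤ u, c ≤ v. Since v ≤ c, v = c. m = z and z = j, thus m = j. m divides i, so j divides i. Since i divides v, j divides v. v = c, so j divides c. Since lcm(t, n) divides c, lcm(lcm(t, n), j) divides c.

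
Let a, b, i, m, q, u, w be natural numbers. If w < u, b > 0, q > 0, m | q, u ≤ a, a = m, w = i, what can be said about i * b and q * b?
i * b < q * b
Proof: w = i and w < u, thus i < u. u ≤ a, so i < a. a = m, so i < m. m | q and q > 0, so m ≤ q. From i < m, i < q. b > 0, so i * b < q * b.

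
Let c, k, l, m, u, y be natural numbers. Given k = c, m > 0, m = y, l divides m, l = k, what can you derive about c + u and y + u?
c + u ≤ y + u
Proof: l = k and k = c, therefore l = c. From l divides m and m > 0, l ≤ m. m = y, so l ≤ y. Since l = c, c ≤ y. Then c + u ≤ y + u.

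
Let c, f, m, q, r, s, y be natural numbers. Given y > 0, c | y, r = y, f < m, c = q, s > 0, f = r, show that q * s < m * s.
Since c = q and c | y, q | y. From y > 0, q ≤ y. Since f = r and r = y, f = y. f < m, so y < m. Since q ≤ y, q < m. s > 0, so q * s < m * s.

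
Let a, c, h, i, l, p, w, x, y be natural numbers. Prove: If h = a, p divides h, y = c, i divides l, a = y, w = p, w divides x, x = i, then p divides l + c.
x = i and w divides x, thus w divides i. w = p, so p divides i. Since i divides l, p divides l. a = y and y = c, so a = c. h = a and p divides h, hence p divides a. a = c, so p divides c. Since p divides l, p divides l + c.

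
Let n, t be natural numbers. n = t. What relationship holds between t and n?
t = n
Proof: n = t. By symmetry, t = n.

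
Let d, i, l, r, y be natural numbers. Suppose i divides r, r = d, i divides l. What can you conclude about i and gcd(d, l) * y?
i divides gcd(d, l) * y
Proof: r = d and i divides r, so i divides d. Since i divides l, i divides gcd(d, l). Then i divides gcd(d, l) * y.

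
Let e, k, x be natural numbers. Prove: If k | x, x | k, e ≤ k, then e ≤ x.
k | x and x | k, thus k = x. Because e ≤ k, e ≤ x.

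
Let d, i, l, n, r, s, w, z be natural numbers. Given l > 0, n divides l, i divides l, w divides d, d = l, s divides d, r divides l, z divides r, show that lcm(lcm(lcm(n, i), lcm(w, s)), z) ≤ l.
n divides l and i divides l, hence lcm(n, i) divides l. w divides d and s divides d, hence lcm(w, s) divides d. From d = l, lcm(w, s) divides l. lcm(n, i) divides l, so lcm(lcm(n, i), lcm(w, s)) divides l. z divides r and r divides l, hence z divides l. Since lcm(lcm(n, i), lcm(w, s)) divides l, lcm(lcm(lcm(n, i), lcm(w, s)), z) divides l. l > 0, so lcm(lcm(lcm(n, i), lcm(w, s)), z) ≤ l.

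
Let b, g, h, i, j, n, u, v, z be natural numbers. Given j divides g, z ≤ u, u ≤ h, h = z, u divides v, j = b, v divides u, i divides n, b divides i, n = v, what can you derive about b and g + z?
b divides g + z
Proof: j = b and j divides g, thus b divides g. Because v divides u and u divides v, v = u. From h = z and u ≤ h, u ≤ z. z ≤ u, so u = z. Since v = u, v = z. b divides i and i divides n, thus b divides n. Since n = v, b divides v. v = z, so b divides z. Since b divides g, b divides g + z.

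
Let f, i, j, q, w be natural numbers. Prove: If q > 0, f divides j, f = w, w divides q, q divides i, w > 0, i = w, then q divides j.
w divides q and q > 0, hence w ≤ q. Since i = w and q divides i, q divides w. w > 0, so q ≤ w. Since w ≤ q, w = q. f = w and f divides j, hence w divides j. w = q, so q divides j.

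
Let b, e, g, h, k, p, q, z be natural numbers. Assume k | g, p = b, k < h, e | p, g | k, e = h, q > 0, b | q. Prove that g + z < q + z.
Because k | g and g | k, k = g. e = h and e | p, thus h | p. p = b, so h | b. Since b | q, h | q. q > 0, so h ≤ q. Since k < h, k < q. Because k = g, g < q. Then g + z < q + z.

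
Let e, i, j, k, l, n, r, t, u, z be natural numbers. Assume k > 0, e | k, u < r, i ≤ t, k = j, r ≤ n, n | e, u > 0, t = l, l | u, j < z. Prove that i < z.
Because t = l and i ≤ t, i ≤ l. l | u and u > 0, hence l ≤ u. Since i ≤ l, i ≤ u. u < r and r ≤ n, so u < n. n | e and e | k, so n | k. Since k > 0, n ≤ k. From u < n, u < k. k = j, so u < j. i ≤ u, so i < j. j < z, so i < z.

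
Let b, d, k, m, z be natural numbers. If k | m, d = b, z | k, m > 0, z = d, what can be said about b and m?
b ≤ m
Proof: From z = d and d = b, z = b. Because z | k and k | m, z | m. z = b, so b | m. m > 0, so b ≤ m.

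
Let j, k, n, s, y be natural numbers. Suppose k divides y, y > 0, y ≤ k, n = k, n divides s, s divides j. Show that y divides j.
Because k divides y and y > 0, k ≤ y. y ≤ k, so k = y. From n = k and n divides s, k divides s. From s divides j, k divides j. Since k = y, y divides j.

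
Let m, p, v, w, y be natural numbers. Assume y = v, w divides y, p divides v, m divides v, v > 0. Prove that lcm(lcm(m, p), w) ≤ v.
m divides v and p divides v, hence lcm(m, p) divides v. From y = v and w divides y, w divides v. lcm(m, p) divides v, so lcm(lcm(m, p), w) divides v. Since v > 0, lcm(lcm(m, p), w) ≤ v.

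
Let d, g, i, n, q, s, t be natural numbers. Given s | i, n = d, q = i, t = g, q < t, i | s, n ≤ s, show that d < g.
n = d and n ≤ s, so d ≤ s. i | s and s | i, so i = s. Since q = i, q = s. Because t = g and q < t, q < g. Since q = s, s < g. Since d ≤ s, d < g.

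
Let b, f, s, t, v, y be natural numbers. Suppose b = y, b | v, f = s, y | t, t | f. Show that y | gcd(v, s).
b = y and b | v, hence y | v. y | t and t | f, therefore y | f. f = s, so y | s. y | v, so y | gcd(v, s).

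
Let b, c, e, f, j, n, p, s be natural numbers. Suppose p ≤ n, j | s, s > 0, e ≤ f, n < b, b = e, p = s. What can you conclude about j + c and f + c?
j + c < f + c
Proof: From j | s and s > 0, j ≤ s. p ≤ n and n < b, therefore p < b. Since p = s, s < b. Since j ≤ s, j < b. b = e, so j < e. e ≤ f, so j < f. Then j + c < f + c.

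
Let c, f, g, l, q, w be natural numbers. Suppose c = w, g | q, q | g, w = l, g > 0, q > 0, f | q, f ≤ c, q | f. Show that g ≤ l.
From f | q and q | f, f = q. q | g and g > 0, thus q ≤ g. Since g | q and q > 0, g ≤ q. Since q ≤ g, q = g. Since f = q, f = g. From c = w and w = l, c = l. f ≤ c, so f ≤ l. f = g, so g ≤ l.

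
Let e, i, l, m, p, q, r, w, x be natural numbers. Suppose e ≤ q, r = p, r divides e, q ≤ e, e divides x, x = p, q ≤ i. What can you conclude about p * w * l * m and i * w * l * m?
p * w * l * m ≤ i * w * l * m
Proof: Since q ≤ e and e ≤ q, q = e. x = p and e divides x, hence e divides p. r = p and r divides e, so p divides e. e divides p, so e = p. q = e, so q = p. q ≤ i, so p ≤ i. By multiplying by a non-negative, p * w ≤ i * w. By multiplying by a non-negative, p * w * l ≤ i * w * l. By multiplying by a non-negative, p * w * l * m ≤ i * w * l * m.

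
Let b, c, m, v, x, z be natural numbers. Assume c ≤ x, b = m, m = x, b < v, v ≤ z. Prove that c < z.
Because b = m and m = x, b = x. Since b < v and v ≤ z, b < z. Because b = x, x < z. Since c ≤ x, c < z.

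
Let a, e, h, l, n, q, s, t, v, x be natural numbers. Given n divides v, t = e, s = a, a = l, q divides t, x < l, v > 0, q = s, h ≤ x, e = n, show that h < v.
h ≤ x and x < l, hence h < l. q = s and q divides t, so s divides t. Since s = a, a divides t. t = e, so a divides e. e = n, so a divides n. Since n divides v, a divides v. a = l, so l divides v. v > 0, so l ≤ v. h < l, so h < v.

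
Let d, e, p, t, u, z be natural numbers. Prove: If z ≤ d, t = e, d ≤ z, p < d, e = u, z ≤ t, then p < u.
Since d ≤ z and z ≤ d, d = z. Since p < d, p < z. Since t = e and e = u, t = u. Because z ≤ t, z ≤ u. p < z, so p < u.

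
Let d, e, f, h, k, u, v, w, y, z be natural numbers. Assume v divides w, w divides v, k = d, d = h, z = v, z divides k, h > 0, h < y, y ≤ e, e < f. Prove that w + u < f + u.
v divides w and w divides v, therefore v = w. k = d and d = h, hence k = h. z = v and z divides k, thus v divides k. Since k = h, v divides h. Because h > 0, v ≤ h. Since v = w, w ≤ h. h < y and y ≤ e, therefore h < e. Since e < f, h < f. w ≤ h, so w < f. Then w + u < f + u.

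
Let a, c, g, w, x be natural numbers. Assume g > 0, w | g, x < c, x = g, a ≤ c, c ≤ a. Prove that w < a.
w | g and g > 0, so w ≤ g. c ≤ a and a ≤ c, thus c = a. Because x = g and x < c, g < c. c = a, so g < a. Since w ≤ g, w < a.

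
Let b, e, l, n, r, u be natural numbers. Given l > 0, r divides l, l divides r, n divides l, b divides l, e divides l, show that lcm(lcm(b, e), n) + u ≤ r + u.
l divides r and r divides l, thus l = r. b divides l and e divides l, therefore lcm(b, e) divides l. Since n divides l, lcm(lcm(b, e), n) divides l. l > 0, so lcm(lcm(b, e), n) ≤ l. l = r, so lcm(lcm(b, e), n) ≤ r. Then lcm(lcm(b, e), n) + u ≤ r + u.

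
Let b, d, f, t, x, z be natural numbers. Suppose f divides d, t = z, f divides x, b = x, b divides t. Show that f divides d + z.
Because b = x and b divides t, x divides t. Since f divides x, f divides t. t = z, so f divides z. Since f divides d, f divides d + z.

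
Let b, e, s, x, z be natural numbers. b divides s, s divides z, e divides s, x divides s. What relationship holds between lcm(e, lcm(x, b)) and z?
lcm(e, lcm(x, b)) divides z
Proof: x divides s and b divides s, therefore lcm(x, b) divides s. e divides s, so lcm(e, lcm(x, b)) divides s. s divides z, so lcm(e, lcm(x, b)) divides z.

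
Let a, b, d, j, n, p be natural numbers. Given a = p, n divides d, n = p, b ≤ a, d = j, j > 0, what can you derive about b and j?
b ≤ j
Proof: Since a = p and b ≤ a, b ≤ p. d = j and n divides d, so n divides j. Since n = p, p divides j. Since j > 0, p ≤ j. Since b ≤ p, b ≤ j.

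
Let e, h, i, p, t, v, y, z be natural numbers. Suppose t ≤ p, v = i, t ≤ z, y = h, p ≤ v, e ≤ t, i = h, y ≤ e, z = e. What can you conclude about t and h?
t = h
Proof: Because v = i and i = h, v = h. From t ≤ p and p ≤ v, t ≤ v. v = h, so t ≤ h. z = e and t ≤ z, hence t ≤ e. e ≤ t, so e = t. Since y ≤ e, y ≤ t. Since y = h, h ≤ t. t ≤ h, so t = h.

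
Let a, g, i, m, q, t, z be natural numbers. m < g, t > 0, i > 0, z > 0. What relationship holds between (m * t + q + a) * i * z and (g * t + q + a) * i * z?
(m * t + q + a) * i * z < (g * t + q + a) * i * z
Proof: Because m < g and t > 0, m * t < g * t. Then m * t + q < g * t + q. Then m * t + q + a < g * t + q + a. i > 0, so (m * t + q + a) * i < (g * t + q + a) * i. Since z > 0, (m * t + q + a) * i * z < (g * t + q + a) * i * z.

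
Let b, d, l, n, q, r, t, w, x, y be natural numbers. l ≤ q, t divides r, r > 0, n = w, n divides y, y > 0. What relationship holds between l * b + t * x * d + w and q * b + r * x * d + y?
l * b + t * x * d + w ≤ q * b + r * x * d + y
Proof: Since l ≤ q, by multiplying by a non-negative, l * b ≤ q * b. t divides r and r > 0, therefore t ≤ r. By multiplying by a non-negative, t * x ≤ r * x. By multiplying by a non-negative, t * x * d ≤ r * x * d. Since l * b ≤ q * b, l * b + t * x * d ≤ q * b + r * x * d. Since n divides y and y > 0, n ≤ y. Since n = w, w ≤ y. Since l * b + t * x * d ≤ q * b + r * x * d, l * b + t * x * d + w ≤ q * b + r * x * d + y.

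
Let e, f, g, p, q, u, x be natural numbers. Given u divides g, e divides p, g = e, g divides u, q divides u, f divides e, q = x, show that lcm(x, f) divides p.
Because u divides g and g divides u, u = g. g = e, so u = e. Since q divides u, q divides e. From q = x, x divides e. f divides e, so lcm(x, f) divides e. e divides p, so lcm(x, f) divides p.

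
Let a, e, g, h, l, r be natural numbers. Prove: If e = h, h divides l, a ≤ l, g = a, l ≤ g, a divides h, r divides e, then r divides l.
g = a and l ≤ g, thus l ≤ a. a ≤ l, so a = l. Since a divides h, l divides h. h divides l, so h = l. e = h, so e = l. r divides e, so r divides l.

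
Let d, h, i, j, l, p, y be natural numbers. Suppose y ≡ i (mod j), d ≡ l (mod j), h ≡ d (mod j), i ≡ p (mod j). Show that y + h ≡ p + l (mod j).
y ≡ i (mod j) and i ≡ p (mod j), therefore y ≡ p (mod j). Since h ≡ d (mod j) and d ≡ l (mod j), h ≡ l (mod j). Since y ≡ p (mod j), y + h ≡ p + l (mod j).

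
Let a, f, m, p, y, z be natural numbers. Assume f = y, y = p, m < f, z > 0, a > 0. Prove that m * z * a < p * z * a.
f = y and y = p, so f = p. Because m < f, m < p. Combining with z > 0, by multiplying by a positive, m * z < p * z. Combining with a > 0, by multiplying by a positive, m * z * a < p * z * a.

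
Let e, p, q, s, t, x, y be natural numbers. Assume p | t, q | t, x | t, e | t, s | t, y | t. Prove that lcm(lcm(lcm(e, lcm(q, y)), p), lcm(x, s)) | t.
q | t and y | t, hence lcm(q, y) | t. e | t, so lcm(e, lcm(q, y)) | t. Since p | t, lcm(lcm(e, lcm(q, y)), p) | t. Since x | t and s | t, lcm(x, s) | t. Since lcm(lcm(e, lcm(q, y)), p) | t, lcm(lcm(lcm(e, lcm(q, y)), p), lcm(x, s)) | t.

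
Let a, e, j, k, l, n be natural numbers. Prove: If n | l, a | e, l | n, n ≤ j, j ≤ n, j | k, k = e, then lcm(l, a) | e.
j ≤ n and n ≤ j, so j = n. From n | l and l | n, n = l. j = n, so j = l. k = e and j | k, therefore j | e. j = l, so l | e. a | e, so lcm(l, a) | e.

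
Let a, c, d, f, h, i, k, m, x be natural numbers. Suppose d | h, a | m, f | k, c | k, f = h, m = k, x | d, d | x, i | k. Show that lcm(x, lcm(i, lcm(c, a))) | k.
d | x and x | d, thus d = x. Since f = h and f | k, h | k. Since d | h, d | k. Since d = x, x | k. From m = k and a | m, a | k. c | k, so lcm(c, a) | k. i | k, so lcm(i, lcm(c, a)) | k. x | k, so lcm(x, lcm(i, lcm(c, a))) | k.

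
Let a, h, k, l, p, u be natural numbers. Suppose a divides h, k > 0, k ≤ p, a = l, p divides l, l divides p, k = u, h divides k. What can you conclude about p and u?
p = u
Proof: l divides p and p divides l, therefore l = p. Since a = l, a = p. a divides h and h divides k, so a divides k. Since a = p, p divides k. Since k > 0, p ≤ k. k ≤ p, so p = k. k = u, so p = u.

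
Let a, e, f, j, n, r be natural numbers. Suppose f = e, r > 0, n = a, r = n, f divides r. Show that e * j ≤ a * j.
r = n and n = a, therefore r = a. f = e and f divides r, thus e divides r. Because r > 0, e ≤ r. r = a, so e ≤ a. By multiplying by a non-negative, e * j ≤ a * j.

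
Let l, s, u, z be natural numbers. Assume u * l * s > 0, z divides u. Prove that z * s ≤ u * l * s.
z divides u, hence z divides u * l. Then z * s divides u * l * s. u * l * s > 0, so z * s ≤ u * l * s.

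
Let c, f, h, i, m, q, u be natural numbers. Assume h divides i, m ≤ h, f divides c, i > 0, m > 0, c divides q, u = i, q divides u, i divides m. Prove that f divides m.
From i divides m and m > 0, i ≤ m. Since h divides i and i > 0, h ≤ i. m ≤ h, so m ≤ i. i ≤ m, so i = m. u = i, so u = m. c divides q and q divides u, thus c divides u. u = m, so c divides m. f divides c, so f divides m.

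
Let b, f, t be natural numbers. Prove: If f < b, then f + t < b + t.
f < b. By adding to both sides, f + t < b + t.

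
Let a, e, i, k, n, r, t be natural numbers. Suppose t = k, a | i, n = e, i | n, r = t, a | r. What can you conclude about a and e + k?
a | e + k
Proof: n = e and i | n, so i | e. Since a | i, a | e. r = t and t = k, so r = k. Because a | r, a | k. Since a | e, a | e + k.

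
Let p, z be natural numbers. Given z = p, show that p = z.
z = p. By symmetry, p = z.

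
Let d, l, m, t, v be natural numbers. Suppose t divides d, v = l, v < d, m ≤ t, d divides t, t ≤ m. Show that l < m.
Since d divides t and t divides d, d = t. t ≤ m and m ≤ t, therefore t = m. d = t, so d = m. v = l and v < d, hence l < d. d = m, so l < m.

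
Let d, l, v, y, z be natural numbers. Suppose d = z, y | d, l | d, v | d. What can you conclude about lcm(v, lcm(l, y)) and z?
lcm(v, lcm(l, y)) | z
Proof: l | d and y | d, hence lcm(l, y) | d. Since v | d, lcm(v, lcm(l, y)) | d. From d = z, lcm(v, lcm(l, y)) | z.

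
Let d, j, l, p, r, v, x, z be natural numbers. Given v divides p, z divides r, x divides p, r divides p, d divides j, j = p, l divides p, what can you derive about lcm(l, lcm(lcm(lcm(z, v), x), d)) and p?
lcm(l, lcm(lcm(lcm(z, v), x), d)) divides p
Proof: z divides r and r divides p, thus z divides p. v divides p, so lcm(z, v) divides p. x divides p, so lcm(lcm(z, v), x) divides p. j = p and d divides j, thus d divides p. Since lcm(lcm(z, v), x) divides p, lcm(lcm(lcm(z, v), x), d) divides p. l divides p, so lcm(l, lcm(lcm(lcm(z, v), x), d)) divides p.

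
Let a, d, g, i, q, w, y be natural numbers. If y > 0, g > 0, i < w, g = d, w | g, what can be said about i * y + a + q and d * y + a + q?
i * y + a + q < d * y + a + q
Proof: From w | g and g > 0, w ≤ g. g = d, so w ≤ d. Since i < w, i < d. Since y > 0, i * y < d * y. Then i * y + a < d * y + a. Then i * y + a + q < d * y + a + q.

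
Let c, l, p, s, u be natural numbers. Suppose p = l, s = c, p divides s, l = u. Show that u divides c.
Because s = c and p divides s, p divides c. p = l, so l divides c. Since l = u, u divides c.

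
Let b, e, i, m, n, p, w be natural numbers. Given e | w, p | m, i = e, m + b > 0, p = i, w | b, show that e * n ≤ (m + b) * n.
p = i and i = e, so p = e. Since p | m, e | m. Because e | w and w | b, e | b. Because e | m, e | m + b. m + b > 0, so e ≤ m + b. Then e * n ≤ (m + b) * n.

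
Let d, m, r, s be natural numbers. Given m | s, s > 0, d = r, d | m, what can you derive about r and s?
r ≤ s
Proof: Since d | m and m | s, d | s. d = r, so r | s. Since s > 0, r ≤ s.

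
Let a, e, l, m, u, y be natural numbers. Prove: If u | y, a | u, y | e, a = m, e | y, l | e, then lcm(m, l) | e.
y | e and e | y, therefore y = e. Since u | y, u | e. Because a | u, a | e. a = m, so m | e. Because l | e, lcm(m, l) | e.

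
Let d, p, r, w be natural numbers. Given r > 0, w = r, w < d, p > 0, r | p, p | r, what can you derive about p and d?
p < d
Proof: r | p and p > 0, so r ≤ p. p | r and r > 0, so p ≤ r. Since r ≤ p, r = p. From w = r and w < d, r < d. Since r = p, p < d.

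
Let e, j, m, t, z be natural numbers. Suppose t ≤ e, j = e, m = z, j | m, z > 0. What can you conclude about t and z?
t ≤ z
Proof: m = z and j | m, so j | z. j = e, so e | z. Since z > 0, e ≤ z. Since t ≤ e, t ≤ z.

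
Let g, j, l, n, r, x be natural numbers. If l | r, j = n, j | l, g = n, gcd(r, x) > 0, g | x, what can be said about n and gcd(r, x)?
n ≤ gcd(r, x)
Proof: From j | l and l | r, j | r. Since j = n, n | r. Because g = n and g | x, n | x. Because n | r, n | gcd(r, x). Since gcd(r, x) > 0, n ≤ gcd(r, x).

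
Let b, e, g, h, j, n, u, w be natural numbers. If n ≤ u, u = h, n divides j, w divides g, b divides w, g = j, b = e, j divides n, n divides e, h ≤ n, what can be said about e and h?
e = h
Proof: Because j divides n and n divides j, j = n. b = e and b divides w, thus e divides w. Since g = j and w divides g, w divides j. e divides w, so e divides j. Since j = n, e divides n. n divides e, so e = n. u = h and n ≤ u, thus n ≤ h. h ≤ n, so n = h. e = n, so e = h.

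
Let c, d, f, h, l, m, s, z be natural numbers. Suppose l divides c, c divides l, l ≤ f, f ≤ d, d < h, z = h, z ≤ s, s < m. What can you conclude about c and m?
c < m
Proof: l divides c and c divides l, so l = c. Because f ≤ d and d < h, f < h. z = h and z ≤ s, thus h ≤ s. Since f < h, f < s. l ≤ f, so l < s. Since l = c, c < s. Since s < m, c < m.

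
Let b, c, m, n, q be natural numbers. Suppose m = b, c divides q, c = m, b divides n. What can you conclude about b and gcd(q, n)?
b divides gcd(q, n)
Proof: From c = m and c divides q, m divides q. Since m = b, b divides q. Since b divides n, b divides gcd(q, n).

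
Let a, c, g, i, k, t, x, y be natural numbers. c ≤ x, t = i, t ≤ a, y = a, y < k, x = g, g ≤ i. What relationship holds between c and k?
c < k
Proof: x = g and c ≤ x, so c ≤ g. Since g ≤ i, c ≤ i. Since t = i and t ≤ a, i ≤ a. y = a and y < k, so a < k. Since i ≤ a, i < k. c ≤ i, so c < k.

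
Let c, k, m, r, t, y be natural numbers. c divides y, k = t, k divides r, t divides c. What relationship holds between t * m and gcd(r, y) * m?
t * m divides gcd(r, y) * m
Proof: From k = t and k divides r, t divides r. t divides c and c divides y, thus t divides y. t divides r, so t divides gcd(r, y). Then t * m divides gcd(r, y) * m.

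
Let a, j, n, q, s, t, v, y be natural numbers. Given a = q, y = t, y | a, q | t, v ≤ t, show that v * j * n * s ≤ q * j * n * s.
y = t and y | a, therefore t | a. a = q, so t | q. Since q | t, t = q. v ≤ t, so v ≤ q. Then v * j ≤ q * j. Then v * j * n ≤ q * j * n. Then v * j * n * s ≤ q * j * n * s.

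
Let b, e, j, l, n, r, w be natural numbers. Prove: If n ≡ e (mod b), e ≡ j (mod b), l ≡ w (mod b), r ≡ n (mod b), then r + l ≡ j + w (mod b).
r ≡ n (mod b) and n ≡ e (mod b), therefore r ≡ e (mod b). Since e ≡ j (mod b), r ≡ j (mod b). l ≡ w (mod b), so r + l ≡ j + w (mod b).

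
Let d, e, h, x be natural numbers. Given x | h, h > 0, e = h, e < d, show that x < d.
Because x | h and h > 0, x ≤ h. From e = h and e < d, h < d. From x ≤ h, x < d.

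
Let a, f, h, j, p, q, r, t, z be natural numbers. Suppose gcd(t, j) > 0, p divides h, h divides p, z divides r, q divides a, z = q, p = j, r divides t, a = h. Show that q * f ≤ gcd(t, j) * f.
From z = q and z divides r, q divides r. Since r divides t, q divides t. From h divides p and p divides h, h = p. Since p = j, h = j. Since a = h and q divides a, q divides h. Since h = j, q divides j. Since q divides t, q divides gcd(t, j). Since gcd(t, j) > 0, q ≤ gcd(t, j). By multiplying by a non-negative, q * f ≤ gcd(t, j) * f.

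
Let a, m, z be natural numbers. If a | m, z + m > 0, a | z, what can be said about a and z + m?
a ≤ z + m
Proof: From a | z and a | m, a | z + m. z + m > 0, so a ≤ z + m.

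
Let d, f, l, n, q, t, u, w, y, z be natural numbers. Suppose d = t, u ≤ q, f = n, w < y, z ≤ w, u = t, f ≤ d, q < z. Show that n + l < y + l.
Because d = t and f ≤ d, f ≤ t. u = t and u ≤ q, hence t ≤ q. q < z, so t < z. Since f ≤ t, f < z. Since z ≤ w, f < w. Since f = n, n < w. Since w < y, n < y. Then n + l < y + l.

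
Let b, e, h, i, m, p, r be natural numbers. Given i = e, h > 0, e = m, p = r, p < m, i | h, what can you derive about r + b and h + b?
r + b < h + b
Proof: Because p = r and p < m, r < m. From i = e and e = m, i = m. Since i | h, m | h. Since h > 0, m ≤ h. r < m, so r < h. Then r + b < h + b.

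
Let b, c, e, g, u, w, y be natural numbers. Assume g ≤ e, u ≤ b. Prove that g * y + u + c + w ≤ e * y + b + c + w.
Since g ≤ e, by multiplying by a non-negative, g * y ≤ e * y. u ≤ b, so g * y + u ≤ e * y + b. Then g * y + u + c ≤ e * y + b + c. Then g * y + u + c + w ≤ e * y + b + c + w.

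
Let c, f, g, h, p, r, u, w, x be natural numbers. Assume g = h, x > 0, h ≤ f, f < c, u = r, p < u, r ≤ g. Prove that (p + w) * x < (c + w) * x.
Because u = r and p < u, p < r. Because g = h and r ≤ g, r ≤ h. Since p < r, p < h. h ≤ f and f < c, therefore h < c. Because p < h, p < c. Then p + w < c + w. Combining with x > 0, by multiplying by a positive, (p + w) * x < (c + w) * x.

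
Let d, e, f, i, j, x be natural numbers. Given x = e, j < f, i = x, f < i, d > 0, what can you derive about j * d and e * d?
j * d < e * d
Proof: i = x and f < i, therefore f < x. j < f, so j < x. x = e, so j < e. From d > 0, by multiplying by a positive, j * d < e * d.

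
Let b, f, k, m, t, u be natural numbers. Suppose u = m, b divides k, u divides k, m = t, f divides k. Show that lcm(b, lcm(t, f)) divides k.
u = m and m = t, so u = t. u divides k, so t divides k. Since f divides k, lcm(t, f) divides k. Since b divides k, lcm(b, lcm(t, f)) divides k.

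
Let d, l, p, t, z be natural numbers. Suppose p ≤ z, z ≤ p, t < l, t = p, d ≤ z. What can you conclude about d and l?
d < l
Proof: From p ≤ z and z ≤ p, p = z. t = p and t < l, therefore p < l. Because p = z, z < l. Since d ≤ z, d < l.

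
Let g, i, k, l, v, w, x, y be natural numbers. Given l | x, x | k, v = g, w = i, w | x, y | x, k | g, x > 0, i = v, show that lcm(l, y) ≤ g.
From x | k and k | g, x | g. w = i and i = v, hence w = v. v = g, so w = g. Since w | x, g | x. Since x | g, x = g. l | x and y | x, thus lcm(l, y) | x. x > 0, so lcm(l, y) ≤ x. Since x = g, lcm(l, y) ≤ g.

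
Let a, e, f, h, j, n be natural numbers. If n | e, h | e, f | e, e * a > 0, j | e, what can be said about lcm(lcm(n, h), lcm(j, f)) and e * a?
lcm(lcm(n, h), lcm(j, f)) ≤ e * a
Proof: From n | e and h | e, lcm(n, h) | e. Since j | e and f | e, lcm(j, f) | e. Because lcm(n, h) | e, lcm(lcm(n, h), lcm(j, f)) | e. Then lcm(lcm(n, h), lcm(j, f)) | e * a. e * a > 0, so lcm(lcm(n, h), lcm(j, f)) ≤ e * a.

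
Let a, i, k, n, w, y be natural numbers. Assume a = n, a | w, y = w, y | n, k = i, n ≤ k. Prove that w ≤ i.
From a = n and a | w, n | w. y = w and y | n, hence w | n. Since n | w, n = w. k = i and n ≤ k, hence n ≤ i. Since n = w, w ≤ i.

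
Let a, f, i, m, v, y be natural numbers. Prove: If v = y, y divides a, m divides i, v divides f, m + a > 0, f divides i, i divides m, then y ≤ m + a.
Since v = y and v divides f, y divides f. i divides m and m divides i, hence i = m. Since f divides i, f divides m. Since y divides f, y divides m. Since y divides a, y divides m + a. From m + a > 0, y ≤ m + a.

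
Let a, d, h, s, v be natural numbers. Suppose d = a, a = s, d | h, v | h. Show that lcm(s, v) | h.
d = a and a = s, hence d = s. d | h, so s | h. v | h, so lcm(s, v) | h.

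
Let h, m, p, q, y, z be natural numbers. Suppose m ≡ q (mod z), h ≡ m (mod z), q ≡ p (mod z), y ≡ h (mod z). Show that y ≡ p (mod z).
y ≡ h (mod z) and h ≡ m (mod z), therefore y ≡ m (mod z). m ≡ q (mod z), so y ≡ q (mod z). Since q ≡ p (mod z), y ≡ p (mod z).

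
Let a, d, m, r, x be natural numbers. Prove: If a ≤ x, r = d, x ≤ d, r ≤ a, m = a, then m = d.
a ≤ x and x ≤ d, so a ≤ d. Because r = d and r ≤ a, d ≤ a. Since a ≤ d, a = d. From m = a, m = d.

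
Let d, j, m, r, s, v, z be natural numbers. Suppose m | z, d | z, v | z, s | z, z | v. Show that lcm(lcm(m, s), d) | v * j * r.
Since z | v and v | z, z = v. m | z and s | z, thus lcm(m, s) | z. d | z, so lcm(lcm(m, s), d) | z. z = v, so lcm(lcm(m, s), d) | v. Then lcm(lcm(m, s), d) | v * j. Then lcm(lcm(m, s), d) | v * j * r.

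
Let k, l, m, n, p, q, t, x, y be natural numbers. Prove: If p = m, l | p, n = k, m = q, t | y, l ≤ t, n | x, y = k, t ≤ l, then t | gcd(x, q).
y = k and t | y, thus t | k. Because n = k and n | x, k | x. Since t | k, t | x. l ≤ t and t ≤ l, so l = t. From p = m and l | p, l | m. Since l = t, t | m. From m = q, t | q. Since t | x, t | gcd(x, q).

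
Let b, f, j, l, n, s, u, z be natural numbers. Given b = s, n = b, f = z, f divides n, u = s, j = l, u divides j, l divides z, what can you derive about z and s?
z = s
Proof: From f = z and f divides n, z divides n. n = b, so z divides b. b = s, so z divides s. j = l and u divides j, therefore u divides l. l divides z, so u divides z. Since u = s, s divides z. From z divides s, z = s.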